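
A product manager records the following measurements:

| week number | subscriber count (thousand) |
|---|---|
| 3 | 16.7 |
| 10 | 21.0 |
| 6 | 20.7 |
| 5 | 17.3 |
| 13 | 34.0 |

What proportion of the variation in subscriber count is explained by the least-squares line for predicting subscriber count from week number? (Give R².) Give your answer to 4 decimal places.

n = 5, Σx = 37, Σy = 109.7, Σxy = 912.8, Σx² = 339, Σy² = 2603.67
Sxx = Σx² − (Σx)²/n = 339 − 273.8 = 65.2
Sxy = Σxy − (Σx)(Σy)/n = 912.8 − 811.78 = 101.02
Syy = Σy² − (Σy)²/n = 2603.67 − 2406.818 = 196.852
R² = Sxy²/(Sxx·Syy) = (101.02)²/(65.2·196.852) = 0.795110

0.7951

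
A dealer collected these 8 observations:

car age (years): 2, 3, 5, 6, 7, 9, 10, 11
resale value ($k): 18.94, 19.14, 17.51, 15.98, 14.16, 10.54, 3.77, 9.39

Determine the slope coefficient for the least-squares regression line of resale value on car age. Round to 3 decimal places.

-1.506

n = 8, Σx = 53, Σy = 109.43, Σxy = 613.7, Σx² = 425
Sxx = Σx² − (Σx)²/n = 425 − 351.125 = 73.875
Sxy = Σxy − (Σx)(Σy)/n = 613.7 − 724.97375 = -111.27375
b = Sxy/Sxx = -111.27375/73.875 = -1.506244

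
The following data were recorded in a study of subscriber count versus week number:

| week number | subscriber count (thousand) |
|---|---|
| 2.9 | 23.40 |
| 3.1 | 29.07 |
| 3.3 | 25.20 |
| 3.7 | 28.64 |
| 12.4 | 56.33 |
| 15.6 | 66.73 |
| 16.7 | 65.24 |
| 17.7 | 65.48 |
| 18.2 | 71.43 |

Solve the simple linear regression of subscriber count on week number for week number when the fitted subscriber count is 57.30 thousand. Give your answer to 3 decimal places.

n = 9, Σx = 93.6, Σy = 431.52, Σxy = 5635.115, Σx² = 1363.14
Sxx = Σx² − (Σx)²/n = 1363.14 − 973.44 = 389.7
Sxy = Σxy − (Σx)(Σy)/n = 5635.115 − 4487.808 = 1147.307
b = Sxy/Sxx = 1147.307/389.7 = 2.944077
a = ȳ − b·x̄ = 47.946667 − 2.944077·10.4 = 17.328261
Set a + b·x = 57.30: x = (57.30 − 17.328261) / 2.944077 = 13.577000

13.577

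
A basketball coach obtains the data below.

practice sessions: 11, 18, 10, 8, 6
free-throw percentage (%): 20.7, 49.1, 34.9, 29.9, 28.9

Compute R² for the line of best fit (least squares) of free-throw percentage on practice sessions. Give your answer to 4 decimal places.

n = 5, Σx = 53, Σy = 163.5, Σxy = 1873.1, Σx² = 645, Σy² = 5786.53
Sxx = Σx² − (Σx)²/n = 645 − 561.8 = 83.2
Sxy = Σxy − (Σx)(Σy)/n = 1873.1 − 1733.1 = 140
Syy = Σy² − (Σy)²/n = 5786.53 − 5346.45 = 440.08
R² = Sxy²/(Sxx·Syy) = (140)²/(83.2·440.08) = 0.535305

0.5353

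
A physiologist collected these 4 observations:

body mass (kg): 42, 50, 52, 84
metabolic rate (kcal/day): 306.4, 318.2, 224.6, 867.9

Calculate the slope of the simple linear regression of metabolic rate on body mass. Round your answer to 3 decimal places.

15.065

n = 4, Σx = 228, Σy = 1717.1, Σxy = 113361.6, Σx² = 14024
Sxx = Σx² − (Σx)²/n = 14024 − 12996 = 1028
Sxy = Σxy − (Σx)(Σy)/n = 113361.6 − 97874.7 = 15486.9
b = Sxy/Sxx = 15486.9/1028 = 15.065078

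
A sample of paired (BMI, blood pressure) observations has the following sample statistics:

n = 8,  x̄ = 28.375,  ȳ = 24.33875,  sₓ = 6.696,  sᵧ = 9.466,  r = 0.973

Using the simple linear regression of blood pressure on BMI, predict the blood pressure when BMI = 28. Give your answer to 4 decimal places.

b = r · sᵧ/sₓ = 0.973 · 9.466/6.696 = 1.375510
a = ȳ − b·x̄ = 24.33875 − 1.375510·28.375 = -14.691359
ŷ(28) = a + b·28 = -14.691359 + 1.375510·28 = 23.822934

23.8229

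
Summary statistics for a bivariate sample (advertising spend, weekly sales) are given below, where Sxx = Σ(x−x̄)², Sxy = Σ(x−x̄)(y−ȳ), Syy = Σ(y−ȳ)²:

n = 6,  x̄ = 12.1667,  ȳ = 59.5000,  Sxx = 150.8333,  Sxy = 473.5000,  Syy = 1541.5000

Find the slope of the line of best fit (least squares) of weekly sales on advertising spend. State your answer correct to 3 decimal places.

3.139

b = Sxy/Sxx = 473.5/150.8333 = 3.139227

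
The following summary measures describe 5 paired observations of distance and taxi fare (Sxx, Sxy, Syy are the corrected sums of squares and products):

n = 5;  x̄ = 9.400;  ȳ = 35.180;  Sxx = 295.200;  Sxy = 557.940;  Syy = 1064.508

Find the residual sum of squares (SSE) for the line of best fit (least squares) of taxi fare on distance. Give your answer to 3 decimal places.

b = Sxy/Sxx = 557.94/295.2 = 1.890041
SSE = Syy − b·Sxy = 1064.508 − 1.890041·557.94 = 9.978720

9.979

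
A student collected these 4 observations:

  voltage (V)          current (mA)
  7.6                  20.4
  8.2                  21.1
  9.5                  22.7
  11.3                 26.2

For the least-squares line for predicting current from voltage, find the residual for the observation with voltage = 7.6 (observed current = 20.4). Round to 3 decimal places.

n = 4, Σx = 36.6, Σy = 90.4, Σxy = 839.77, Σx² = 342.94
Sxx = Σx² − (Σx)²/n = 342.94 − 334.89 = 8.05
Sxy = Σxy − (Σx)(Σy)/n = 839.77 − 827.16 = 12.61
b = Sxy/Sxx = 12.61/8.05 = 1.566460
a = ȳ − b·x̄ = 22.6 − 1.566460·9.15 = 8.266894
ŷ(7.6) = 8.266894 + 1.566460·7.6 = 20.171988
residual = y − ŷ = 20.4 − 20.171988 = 0.228012

0.228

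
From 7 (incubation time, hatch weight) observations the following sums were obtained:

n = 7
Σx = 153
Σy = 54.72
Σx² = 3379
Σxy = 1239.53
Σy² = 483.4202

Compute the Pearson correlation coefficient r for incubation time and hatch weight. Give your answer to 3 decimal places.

Sxx = Σx² − (Σx)²/n = 3379 − 3344.142857 = 34.857143
Sxy = Σxy − (Σx)(Σy)/n = 1239.53 − 1196.022857 = 43.507143
Syy = Σy² − (Σy)²/n = 483.4202 − 427.754057 = 55.666143
r = Sxy/√(Sxx·Syy) = 43.507143/√(1940.362694) = 43.507143/44.049548 = 0.987686

0.988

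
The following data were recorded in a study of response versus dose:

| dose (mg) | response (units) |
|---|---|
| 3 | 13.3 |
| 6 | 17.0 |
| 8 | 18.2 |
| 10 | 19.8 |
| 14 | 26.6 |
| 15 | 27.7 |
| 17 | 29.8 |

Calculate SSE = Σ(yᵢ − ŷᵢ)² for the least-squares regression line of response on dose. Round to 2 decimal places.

n = 7, Σx = 73, Σy = 152.4, Σxy = 1780, Σx² = 919, Σy² = 3552.06
Sxx = Σx² − (Σx)²/n = 919 − 761.285714 = 157.714286
Sxy = Σxy − (Σx)(Σy)/n = 1780 − 1589.314286 = 190.685714
Syy = Σy² − (Σy)²/n = 3552.06 − 3317.965714 = 234.094286
b = Sxy/Sxx = 190.685714/157.714286 = 1.209058
SSE = Syy − b·Sxy = 234.094286 − 1.209058·190.685714 = 3.544203

3.54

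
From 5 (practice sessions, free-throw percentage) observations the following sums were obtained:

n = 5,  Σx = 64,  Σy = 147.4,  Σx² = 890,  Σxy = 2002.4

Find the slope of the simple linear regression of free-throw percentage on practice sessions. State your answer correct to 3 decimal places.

1.634

Sxx = Σx² − (Σx)²/n = 890 − 819.2 = 70.8
Sxy = Σxy − (Σx)(Σy)/n = 2002.4 − 1886.72 = 115.68
b = Sxy/Sxx = 115.68/70.8 = 1.633898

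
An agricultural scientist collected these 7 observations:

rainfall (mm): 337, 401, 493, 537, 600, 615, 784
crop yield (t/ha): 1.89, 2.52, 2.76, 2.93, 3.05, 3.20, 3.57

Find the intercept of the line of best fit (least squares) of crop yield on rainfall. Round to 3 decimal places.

n = 7, Σx = 3767, Σy = 19.92, Σxy = 11178.42, Σx² = 2158669
Sxx = Σx² − (Σx)²/n = 2158669 − 2027184.142857 = 131484.857143
Sxy = Σxy − (Σx)(Σy)/n = 11178.42 − 10719.805714 = 458.614286
b = Sxy/Sxx = 458.614286/131484.857143 = 0.003488
a = ȳ − b·x̄ = 2.845714 − 0.003488·538.142857 = 0.968692

0.969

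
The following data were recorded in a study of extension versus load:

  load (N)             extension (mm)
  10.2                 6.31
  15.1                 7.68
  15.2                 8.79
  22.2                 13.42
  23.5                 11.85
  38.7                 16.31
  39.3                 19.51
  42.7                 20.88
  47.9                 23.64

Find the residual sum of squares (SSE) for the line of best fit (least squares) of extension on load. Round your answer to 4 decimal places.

11.3448

n = 9, Σx = 254.8, Σy = 128.39, Σxy = 4312.209, Σx² = 8768.06, Σy² = 2138.0617
Sxx = Σx² − (Σx)²/n = 8768.06 − 7213.671111 = 1554.388889
Sxy = Σxy − (Σx)(Σy)/n = 4312.209 − 3634.863556 = 677.345444
Syy = Σy² − (Σy)²/n = 2138.0617 − 1831.554678 = 306.507022
b = Sxy/Sxx = 677.345444/1554.388889 = 0.435763
SSE = Syy − b·Sxy = 306.507022 − 0.435763·677.345444 = 11.344818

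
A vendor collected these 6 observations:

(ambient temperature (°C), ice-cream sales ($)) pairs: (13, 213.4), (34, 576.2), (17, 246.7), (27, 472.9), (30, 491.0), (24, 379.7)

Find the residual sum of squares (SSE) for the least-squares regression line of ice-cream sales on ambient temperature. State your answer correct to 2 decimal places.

n = 6, Σx = 145, Σy = 2379.9, Σxy = 63170, Σx² = 3819, Σy² = 1047294.39
Sxx = Σx² − (Σx)²/n = 3819 − 3504.166667 = 314.833333
Sxy = Σxy − (Σx)(Σy)/n = 63170 − 57514.25 = 5655.75
Syy = Σy² − (Σy)²/n = 1047294.39 − 943987.335 = 103307.055
b = Sxy/Sxx = 5655.75/314.833333 = 17.964267
SSE = Syy − b·Sxy = 103307.055 − 17.964267·5655.75 = 1705.653002

1705.65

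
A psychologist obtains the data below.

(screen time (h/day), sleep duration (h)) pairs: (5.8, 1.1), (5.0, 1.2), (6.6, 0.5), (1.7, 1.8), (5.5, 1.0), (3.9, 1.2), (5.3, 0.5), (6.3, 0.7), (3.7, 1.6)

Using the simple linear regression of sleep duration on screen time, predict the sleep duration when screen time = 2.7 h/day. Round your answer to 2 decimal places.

n = 9, Σx = 43.8, Σy = 9.6, Σxy = 41.9, Σx² = 232.02
Sxx = Σx² − (Σx)²/n = 232.02 − 213.16 = 18.86
Sxy = Σxy − (Σx)(Σy)/n = 41.9 − 46.72 = -4.82
b = Sxy/Sxx = -4.82/18.86 = -0.255567
a = ȳ − b·x̄ = 1.066667 − (-0.255567)·4.866667 = 2.310428
ŷ(2.7) = a + b·2.7 = 2.310428 + (-0.255567)·2.7 = 1.620396

1.62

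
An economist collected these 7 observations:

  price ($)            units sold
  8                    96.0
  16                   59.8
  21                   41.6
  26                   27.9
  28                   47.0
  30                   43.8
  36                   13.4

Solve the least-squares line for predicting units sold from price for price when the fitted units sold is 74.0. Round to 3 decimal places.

n = 7, Σx = 165, Σy = 329.5, Σxy = 6436.2, Σx² = 4417
Sxx = Σx² − (Σx)²/n = 4417 − 3889.285714 = 527.714286
Sxy = Σxy − (Σx)(Σy)/n = 6436.2 − 7766.785714 = -1330.585714
b = Sxy/Sxx = -1330.585714/527.714286 = -2.521413
a = ȳ − b·x̄ = 47.071429 − (-2.521413)·23.571429 = 106.504737
Set a + b·x = 74.0: x = (74.0 − 106.504737) / (-2.521413) = 12.891476

12.891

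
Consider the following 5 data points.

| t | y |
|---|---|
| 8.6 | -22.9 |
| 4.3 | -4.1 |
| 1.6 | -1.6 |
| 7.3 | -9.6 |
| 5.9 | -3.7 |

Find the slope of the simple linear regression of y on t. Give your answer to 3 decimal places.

-2.594

n = 5, Σx = 27.7, Σy = -41.9, Σxy = -309.04, Σx² = 183.11
Sxx = Σx² − (Σx)²/n = 183.11 − 153.458 = 29.652
Sxy = Σxy − (Σx)(Σy)/n = -309.04 − (-232.126) = -76.914
b = Sxy/Sxx = -76.914/29.652 = -2.593889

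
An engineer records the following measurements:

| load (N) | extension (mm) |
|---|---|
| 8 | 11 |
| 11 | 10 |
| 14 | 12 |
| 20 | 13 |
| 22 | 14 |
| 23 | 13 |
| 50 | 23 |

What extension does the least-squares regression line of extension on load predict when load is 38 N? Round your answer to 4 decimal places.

n = 7, Σx = 148, Σy = 96, Σxy = 2383, Σx² = 4294
Sxx = Σx² − (Σx)²/n = 4294 − 3129.142857 = 1164.857143
Sxy = Σxy − (Σx)(Σy)/n = 2383 − 2029.714286 = 353.285714
b = Sxy/Sxx = 353.285714/1164.857143 = 0.303287
a = ȳ − b·x̄ = 13.714286 − 0.303287·21.142857 = 7.301938
ŷ(38) = a + b·38 = 7.301938 + 0.303287·38 = 18.826833

18.8268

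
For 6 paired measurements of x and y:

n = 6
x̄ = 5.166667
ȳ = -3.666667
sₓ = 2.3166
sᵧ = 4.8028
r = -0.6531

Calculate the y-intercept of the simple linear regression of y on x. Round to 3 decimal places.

3.329

b = r · sᵧ/sₓ = -0.6531 · 4.8028/2.3166 = -1.354014
a = ȳ − b·x̄ = -3.666667 − (-1.354014)·5.166667 = 3.329072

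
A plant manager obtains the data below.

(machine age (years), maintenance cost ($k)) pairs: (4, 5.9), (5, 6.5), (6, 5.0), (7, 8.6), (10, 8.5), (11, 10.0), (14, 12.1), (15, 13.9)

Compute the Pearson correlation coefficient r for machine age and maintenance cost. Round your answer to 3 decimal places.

n = 8, Σx = 72, Σy = 70.5, Σxy = 719.2, Σx² = 768, Σy² = 687.89
Sxx = Σx² − (Σx)²/n = 768 − 648 = 120
Sxy = Σxy − (Σx)(Σy)/n = 719.2 − 634.5 = 84.7
Syy = Σy² − (Σy)²/n = 687.89 − 621.28125 = 66.60875
r = Sxy/√(Sxx·Syy) = 84.7/√(7993.05) = 84.7/89.403859 = 0.947386

0.947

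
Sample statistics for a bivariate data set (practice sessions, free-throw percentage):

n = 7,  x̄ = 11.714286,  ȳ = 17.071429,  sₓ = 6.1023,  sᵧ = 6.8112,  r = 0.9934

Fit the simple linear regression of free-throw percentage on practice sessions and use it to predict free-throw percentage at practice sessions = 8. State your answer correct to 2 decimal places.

12.95

b = r · sᵧ/sₓ = 0.9934 · 6.8112/6.1023 = 1.108803
a = ȳ − b·x̄ = 17.071429 − 1.108803·11.714286 = 4.082598
ŷ(8) = a + b·8 = 4.082598 + 1.108803·8 = 12.953019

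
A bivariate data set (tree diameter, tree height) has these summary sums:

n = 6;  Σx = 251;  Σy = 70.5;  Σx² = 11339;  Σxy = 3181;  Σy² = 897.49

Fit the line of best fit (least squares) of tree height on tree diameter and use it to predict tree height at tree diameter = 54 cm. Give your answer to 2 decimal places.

15.11

Sxx = Σx² − (Σx)²/n = 11339 − 10500.166667 = 838.833333
Sxy = Σxy − (Σx)(Σy)/n = 3181 − 2949.25 = 231.75
b = Sxy/Sxx = 231.75/838.833333 = 0.276277
a = ȳ − b·x̄ = 11.75 − 0.276277·41.833333 = 0.192430
ŷ(54) = a + b·54 = 0.192430 + 0.276277·54 = 15.111365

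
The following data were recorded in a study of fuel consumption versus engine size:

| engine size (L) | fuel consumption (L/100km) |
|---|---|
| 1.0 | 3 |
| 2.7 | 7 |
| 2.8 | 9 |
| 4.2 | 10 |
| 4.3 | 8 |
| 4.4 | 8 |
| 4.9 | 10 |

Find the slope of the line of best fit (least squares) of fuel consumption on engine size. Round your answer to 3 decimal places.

1.488

n = 7, Σx = 24.3, Σy = 55, Σxy = 207.7, Σx² = 95.63
Sxx = Σx² − (Σx)²/n = 95.63 − 84.355714 = 11.274286
Sxy = Σxy − (Σx)(Σy)/n = 207.7 − 190.928571 = 16.771429
b = Sxy/Sxx = 16.771429/11.274286 = 1.487582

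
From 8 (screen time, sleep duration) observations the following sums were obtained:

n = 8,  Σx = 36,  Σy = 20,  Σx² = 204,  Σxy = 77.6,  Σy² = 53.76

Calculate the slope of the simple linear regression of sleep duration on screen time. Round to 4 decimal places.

Sxx = Σx² − (Σx)²/n = 204 − 162 = 42
Sxy = Σxy − (Σx)(Σy)/n = 77.6 − 90 = -12.4
b = Sxy/Sxx = -12.4/42 = -0.295238

-0.2952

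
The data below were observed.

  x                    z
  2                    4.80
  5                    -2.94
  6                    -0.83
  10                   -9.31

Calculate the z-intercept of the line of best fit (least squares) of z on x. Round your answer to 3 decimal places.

7.687

n = 4, Σx = 23, Σy = -8.28, Σxy = -103.18, Σx² = 165
Sxx = Σx² − (Σx)²/n = 165 − 132.25 = 32.75
Sxy = Σxy − (Σx)(Σy)/n = -103.18 − (-47.61) = -55.57
b = Sxy/Sxx = -55.57/32.75 = -1.696794
a = ȳ − b·x̄ = -2.07 − (-1.696794)·5.75 = 7.686565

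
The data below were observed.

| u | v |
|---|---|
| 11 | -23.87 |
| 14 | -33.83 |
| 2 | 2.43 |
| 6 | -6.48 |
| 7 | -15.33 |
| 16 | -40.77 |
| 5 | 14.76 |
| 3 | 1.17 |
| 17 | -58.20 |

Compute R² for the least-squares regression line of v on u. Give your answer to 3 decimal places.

n = 9, Σx = 81, Σy = -160.12, Σxy = -2441.93, Σx² = 985, Σy² = 7265.8094
Sxx = Σx² − (Σx)²/n = 985 − 729 = 256
Sxy = Σxy − (Σx)(Σy)/n = -2441.93 − (-1441.08) = -1000.85
Syy = Σy² − (Σy)²/n = 7265.8094 − 2848.712711 = 4417.096689
R² = Sxy²/(Sxx·Syy) = (-1000.85)²/(256·4417.096689) = 0.885852

0.886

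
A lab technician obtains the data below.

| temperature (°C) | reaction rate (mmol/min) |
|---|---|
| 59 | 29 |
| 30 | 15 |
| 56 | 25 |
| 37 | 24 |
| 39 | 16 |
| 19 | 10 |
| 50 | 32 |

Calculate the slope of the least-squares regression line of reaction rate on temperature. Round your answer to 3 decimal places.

0.484

n = 7, Σx = 290, Σy = 151, Σxy = 6863, Σx² = 13268
Sxx = Σx² − (Σx)²/n = 13268 − 12014.285714 = 1253.714286
Sxy = Σxy − (Σx)(Σy)/n = 6863 − 6255.714286 = 607.285714
b = Sxy/Sxx = 607.285714/1253.714286 = 0.484389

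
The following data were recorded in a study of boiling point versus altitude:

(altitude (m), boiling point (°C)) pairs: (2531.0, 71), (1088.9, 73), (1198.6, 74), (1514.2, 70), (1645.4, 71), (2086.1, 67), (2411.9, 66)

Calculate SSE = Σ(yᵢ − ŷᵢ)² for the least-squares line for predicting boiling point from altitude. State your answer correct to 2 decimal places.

n = 7, Σx = 12476.1, Σy = 492, Σxy = 869658.6, Σx² = 24197523.79, Σy² = 34632
Sxx = Σx² − (Σx)²/n = 24197523.79 − 22236153.03 = 1961370.76
Sxy = Σxy − (Σx)(Σy)/n = 869658.6 − 876891.6 = -7233
Syy = Σy² − (Σy)²/n = 34632 − 34580.571429 = 51.428571
b = Sxy/Sxx = -7233/1961370.76 = -0.003688
SSE = Syy − b·Sxy = 51.428571 − (-0.003688)·(-7233) = 24.755242

24.76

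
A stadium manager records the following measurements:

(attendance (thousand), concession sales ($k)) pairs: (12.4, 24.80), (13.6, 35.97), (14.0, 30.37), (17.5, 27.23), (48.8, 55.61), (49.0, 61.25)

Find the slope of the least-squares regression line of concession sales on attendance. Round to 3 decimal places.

n = 6, Σx = 155.3, Σy = 235.23, Σxy = 7413.435, Σx² = 5623.41
Sxx = Σx² − (Σx)²/n = 5623.41 − 4019.681667 = 1603.728333
Sxy = Σxy − (Σx)(Σy)/n = 7413.435 − 6088.5365 = 1324.8985
b = Sxy/Sxx = 1324.8985/1603.728333 = 0.826136

0.826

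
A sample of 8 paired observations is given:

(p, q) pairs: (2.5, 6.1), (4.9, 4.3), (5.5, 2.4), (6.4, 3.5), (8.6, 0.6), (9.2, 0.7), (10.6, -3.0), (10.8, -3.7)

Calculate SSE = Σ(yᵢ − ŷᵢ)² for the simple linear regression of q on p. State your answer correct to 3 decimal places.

n = 8, Σx = 58.5, Σy = 10.9, Σxy = 11.76, Σx² = 489.07, Σy² = 97.25
Sxx = Σx² − (Σx)²/n = 489.07 − 427.78125 = 61.28875
Sxy = Σxy − (Σx)(Σy)/n = 11.76 − 79.70625 = -67.94625
Syy = Σy² − (Σy)²/n = 97.25 − 14.85125 = 82.39875
b = Sxy/Sxx = -67.94625/61.28875 = -1.108625
SSE = Syy − b·Sxy = 82.39875 − (-1.108625)·(-67.94625) = 7.071828

7.072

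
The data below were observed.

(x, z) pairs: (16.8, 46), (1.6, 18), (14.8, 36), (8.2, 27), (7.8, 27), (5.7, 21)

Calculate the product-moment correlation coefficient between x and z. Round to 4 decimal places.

n = 6, Σx = 54.9, Σy = 175, Σxy = 1886.1, Σx² = 664.41, Σy² = 5635
Sxx = Σx² − (Σx)²/n = 664.41 − 502.335 = 162.075
Sxy = Σxy − (Σx)(Σy)/n = 1886.1 − 1601.25 = 284.85
Syy = Σy² − (Σy)²/n = 5635 − 5104.166667 = 530.833333
r = Sxy/√(Sxx·Syy) = 284.85/√(86034.8125) = 284.85/293.316915 = 0.971134

0.9711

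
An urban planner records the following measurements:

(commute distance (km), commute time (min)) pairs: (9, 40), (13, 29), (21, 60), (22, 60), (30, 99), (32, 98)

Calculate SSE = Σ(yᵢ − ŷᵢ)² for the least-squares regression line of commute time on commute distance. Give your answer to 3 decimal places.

393.843

n = 6, Σx = 127, Σy = 386, Σxy = 9423, Σx² = 3099, Σy² = 29046
Sxx = Σx² − (Σx)²/n = 3099 − 2688.166667 = 410.833333
Sxy = Σxy − (Σx)(Σy)/n = 9423 − 8170.333333 = 1252.666667
Syy = Σy² − (Σy)²/n = 29046 − 24832.666667 = 4213.333333
b = Sxy/Sxx = 1252.666667/410.833333 = 3.049087
SSE = Syy − b·Sxy = 4213.333333 − 3.049087·1252.666667 = 393.843408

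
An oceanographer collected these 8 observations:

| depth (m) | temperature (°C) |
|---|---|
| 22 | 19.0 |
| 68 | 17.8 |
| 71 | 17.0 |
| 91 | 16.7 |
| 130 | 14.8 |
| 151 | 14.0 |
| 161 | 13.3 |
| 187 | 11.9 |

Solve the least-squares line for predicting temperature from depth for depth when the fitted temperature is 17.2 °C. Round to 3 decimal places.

72.237

n = 8, Σx = 881, Σy = 124.5, Σxy = 12759.7, Σx² = 119021
Sxx = Σx² − (Σx)²/n = 119021 − 97020.125 = 22000.875
Sxy = Σxy − (Σx)(Σy)/n = 12759.7 − 13710.5625 = -950.8625
b = Sxy/Sxx = -950.8625/22000.875 = -0.043219
a = ȳ − b·x̄ = 15.5625 − (-0.043219)·110.125 = 20.322026
Set a + b·x = 17.2: x = (17.2 − 20.322026) / (-0.043219) = 72.236838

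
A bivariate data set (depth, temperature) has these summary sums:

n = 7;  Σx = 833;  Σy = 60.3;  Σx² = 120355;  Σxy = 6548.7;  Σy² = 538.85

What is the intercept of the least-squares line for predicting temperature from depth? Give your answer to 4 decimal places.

Sxx = Σx² − (Σx)²/n = 120355 − 99127 = 21228
Sxy = Σxy − (Σx)(Σy)/n = 6548.7 − 7175.7 = -627
b = Sxy/Sxx = -627/21228 = -0.029536
a = ȳ − b·x̄ = 8.614286 − (-0.029536)·119 = 12.129125

12.1291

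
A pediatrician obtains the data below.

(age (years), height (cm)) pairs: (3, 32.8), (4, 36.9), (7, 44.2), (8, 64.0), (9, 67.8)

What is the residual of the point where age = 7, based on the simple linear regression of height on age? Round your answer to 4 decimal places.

-9.5448

n = 5, Σx = 31, Σy = 245.7, Σxy = 1677.6, Σx² = 219
Sxx = Σx² − (Σx)²/n = 219 − 192.2 = 26.8
Sxy = Σxy − (Σx)(Σy)/n = 1677.6 − 1523.34 = 154.26
b = Sxy/Sxx = 154.26/26.8 = 5.755970
a = ȳ − b·x̄ = 49.14 − 5.755970·6.2 = 13.452985
ŷ(7) = 13.452985 + 5.755970·7 = 53.744776
residual = y − ŷ = 44.2 − 53.744776 = -9.544776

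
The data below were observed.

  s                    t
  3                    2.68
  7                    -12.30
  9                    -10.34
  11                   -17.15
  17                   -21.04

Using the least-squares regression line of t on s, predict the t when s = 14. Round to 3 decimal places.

-18.961

n = 5, Σx = 47, Σy = -58.15, Σxy = -717.45, Σx² = 549
Sxx = Σx² − (Σx)²/n = 549 − 441.8 = 107.2
Sxy = Σxy − (Σx)(Σy)/n = -717.45 − (-546.61) = -170.84
b = Sxy/Sxx = -170.84/107.2 = -1.593657
a = ȳ − b·x̄ = -11.63 − (-1.593657)·9.4 = 3.350373
ŷ(14) = a + b·14 = 3.350373 + (-1.593657)·14 = -18.960821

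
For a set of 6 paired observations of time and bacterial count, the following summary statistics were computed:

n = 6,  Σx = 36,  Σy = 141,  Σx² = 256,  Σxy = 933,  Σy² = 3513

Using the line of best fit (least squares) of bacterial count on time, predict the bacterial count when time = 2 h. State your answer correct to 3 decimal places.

Sxx = Σx² − (Σx)²/n = 256 − 216 = 40
Sxy = Σxy − (Σx)(Σy)/n = 933 − 846 = 87
b = Sxy/Sxx = 87/40 = 2.175
a = ȳ − b·x̄ = 23.5 − 2.175·6 = 10.45
ŷ(2) = a + b·2 = 10.45 + 2.175·2 = 14.8

14.800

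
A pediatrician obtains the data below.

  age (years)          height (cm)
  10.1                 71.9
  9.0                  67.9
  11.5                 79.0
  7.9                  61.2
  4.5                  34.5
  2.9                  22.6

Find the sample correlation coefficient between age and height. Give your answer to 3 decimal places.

0.994

n = 6, Σx = 45.9, Σy = 337.1, Σxy = 2950.06, Σx² = 406.33, Σy² = 21467.47
Sxx = Σx² − (Σx)²/n = 406.33 − 351.135 = 55.195
Sxy = Σxy − (Σx)(Σy)/n = 2950.06 − 2578.815 = 371.245
Syy = Σy² − (Σy)²/n = 21467.47 − 18939.401667 = 2528.068333
r = Sxy/√(Sxx·Syy) = 371.245/√(139536.731658) = 371.245/373.546157 = 0.993840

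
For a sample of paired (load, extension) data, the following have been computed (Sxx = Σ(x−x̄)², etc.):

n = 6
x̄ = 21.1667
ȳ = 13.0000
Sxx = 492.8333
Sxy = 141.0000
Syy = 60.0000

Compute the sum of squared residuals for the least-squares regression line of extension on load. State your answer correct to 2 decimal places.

b = Sxy/Sxx = 141/492.8333 = 0.286101
SSE = Syy − b·Sxy = 60 − 0.286101·141 = 19.659788

19.66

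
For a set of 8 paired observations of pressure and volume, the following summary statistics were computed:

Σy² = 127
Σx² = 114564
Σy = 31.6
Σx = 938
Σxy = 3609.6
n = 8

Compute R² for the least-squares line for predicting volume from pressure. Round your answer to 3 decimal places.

Sxx = Σx² − (Σx)²/n = 114564 − 109980.5 = 4583.5
Sxy = Σxy − (Σx)(Σy)/n = 3609.6 − 3705.1 = -95.5
Syy = Σy² − (Σy)²/n = 127 − 124.82 = 2.18
R² = Sxy²/(Sxx·Syy) = (-95.5)²/(4583.5·2.18) = 0.912752

0.913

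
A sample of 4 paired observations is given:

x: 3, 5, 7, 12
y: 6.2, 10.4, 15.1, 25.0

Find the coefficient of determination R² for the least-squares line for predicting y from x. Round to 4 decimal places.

n = 4, Σx = 27, Σy = 56.7, Σxy = 476.3, Σx² = 227, Σy² = 999.61
Sxx = Σx² − (Σx)²/n = 227 − 182.25 = 44.75
Sxy = Σxy − (Σx)(Σy)/n = 476.3 − 382.725 = 93.575
Syy = Σy² − (Σy)²/n = 999.61 − 803.7225 = 195.8875
R² = Sxy²/(Sxx·Syy) = (93.575)²/(44.75·195.8875) = 0.998895

0.9989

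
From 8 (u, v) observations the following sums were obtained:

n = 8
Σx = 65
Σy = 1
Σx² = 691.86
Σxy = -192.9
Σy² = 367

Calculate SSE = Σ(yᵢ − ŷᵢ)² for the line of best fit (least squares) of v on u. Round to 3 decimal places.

Sxx = Σx² − (Σx)²/n = 691.86 − 528.125 = 163.735
Sxy = Σxy − (Σx)(Σy)/n = -192.9 − 8.125 = -201.025
Syy = Σy² − (Σy)²/n = 367 − 0.125 = 366.875
b = Sxy/Sxx = -201.025/163.735 = -1.227746
SSE = Syy − b·Sxy = 366.875 − (-1.227746)·(-201.025) = 120.067350

120.067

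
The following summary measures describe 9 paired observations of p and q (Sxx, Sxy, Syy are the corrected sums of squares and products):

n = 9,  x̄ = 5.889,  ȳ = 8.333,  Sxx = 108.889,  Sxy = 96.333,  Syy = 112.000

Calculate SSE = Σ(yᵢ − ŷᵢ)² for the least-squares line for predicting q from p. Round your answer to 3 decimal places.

26.775

b = Sxy/Sxx = 96.333/108.889 = 0.884690
SSE = Syy − b·Sxy = 112 − 0.884690·96.333 = 26.775167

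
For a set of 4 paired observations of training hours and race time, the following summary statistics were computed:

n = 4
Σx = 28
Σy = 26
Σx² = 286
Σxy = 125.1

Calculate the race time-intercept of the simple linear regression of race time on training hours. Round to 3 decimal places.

10.926

Sxx = Σx² − (Σx)²/n = 286 − 196 = 90
Sxy = Σxy − (Σx)(Σy)/n = 125.1 − 182 = -56.9
b = Sxy/Sxx = -56.9/90 = -0.632222
a = ȳ − b·x̄ = 6.5 − (-0.632222)·7 = 10.925556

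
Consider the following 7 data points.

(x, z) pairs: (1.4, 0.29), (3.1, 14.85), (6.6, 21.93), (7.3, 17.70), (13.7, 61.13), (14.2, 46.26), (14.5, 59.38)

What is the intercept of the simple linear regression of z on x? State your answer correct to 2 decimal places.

-4.63

n = 7, Σx = 60.8, Σy = 221.54, Σxy = 2675.772, Σx² = 708
Sxx = Σx² − (Σx)²/n = 708 − 528.091429 = 179.908571
Sxy = Σxy − (Σx)(Σy)/n = 2675.772 − 1924.233143 = 751.538857
b = Sxy/Sxx = 751.538857/179.908571 = 4.177338
a = ȳ − b·x̄ = 31.648571 − 4.177338·8.685714 = -4.634590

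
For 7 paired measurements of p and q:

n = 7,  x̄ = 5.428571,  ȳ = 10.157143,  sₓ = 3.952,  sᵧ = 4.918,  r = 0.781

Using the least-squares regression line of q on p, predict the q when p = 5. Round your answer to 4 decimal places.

b = r · sᵧ/sₓ = 0.781 · 4.918/3.952 = 0.971902
a = ȳ − b·x̄ = 10.157143 − 0.971902·5.428571 = 4.881102
ŷ(5) = a + b·5 = 4.881102 + 0.971902·5 = 9.740614

9.7406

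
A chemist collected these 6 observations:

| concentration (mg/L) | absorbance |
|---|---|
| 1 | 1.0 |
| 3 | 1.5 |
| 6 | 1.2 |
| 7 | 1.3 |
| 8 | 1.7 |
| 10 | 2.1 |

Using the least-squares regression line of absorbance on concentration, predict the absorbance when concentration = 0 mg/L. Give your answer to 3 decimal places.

n = 6, Σx = 35, Σy = 8.8, Σxy = 56.4, Σx² = 259
Sxx = Σx² − (Σx)²/n = 259 − 204.166667 = 54.833333
Sxy = Σxy − (Σx)(Σy)/n = 56.4 − 51.333333 = 5.066667
b = Sxy/Sxx = 5.066667/54.833333 = 0.092401
a = ȳ − b·x̄ = 1.466667 − 0.092401·5.833333 = 0.927660
ŷ(0) = a + b·0 = 0.927660 + 0.092401·0 = 0.927660

0.928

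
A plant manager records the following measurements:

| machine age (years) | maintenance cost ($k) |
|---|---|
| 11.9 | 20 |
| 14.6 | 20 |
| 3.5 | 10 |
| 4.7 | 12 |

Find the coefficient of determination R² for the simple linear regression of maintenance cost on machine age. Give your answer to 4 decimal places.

n = 4, Σx = 34.7, Σy = 62, Σxy = 621.4, Σx² = 389.11, Σy² = 1044
Sxx = Σx² − (Σx)²/n = 389.11 − 301.0225 = 88.0875
Sxy = Σxy − (Σx)(Σy)/n = 621.4 − 537.85 = 83.55
Syy = Σy² − (Σy)²/n = 1044 − 961 = 83
R² = Sxy²/(Sxx·Syy) = (83.55)²/(88.0875·83) = 0.954774

0.9548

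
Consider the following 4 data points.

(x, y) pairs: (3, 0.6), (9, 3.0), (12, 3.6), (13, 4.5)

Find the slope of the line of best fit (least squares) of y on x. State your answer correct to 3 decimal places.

0.367

n = 4, Σx = 37, Σy = 11.7, Σxy = 130.5, Σx² = 403
Sxx = Σx² − (Σx)²/n = 403 − 342.25 = 60.75
Sxy = Σxy − (Σx)(Σy)/n = 130.5 − 108.225 = 22.275
b = Sxy/Sxx = 22.275/60.75 = 0.366667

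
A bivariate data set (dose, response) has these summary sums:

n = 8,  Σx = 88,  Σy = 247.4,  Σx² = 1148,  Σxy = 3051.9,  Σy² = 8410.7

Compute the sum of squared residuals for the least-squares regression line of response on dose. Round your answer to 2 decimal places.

153.02

Sxx = Σx² − (Σx)²/n = 1148 − 968 = 180
Sxy = Σxy − (Σx)(Σy)/n = 3051.9 − 2721.4 = 330.5
Syy = Σy² − (Σy)²/n = 8410.7 − 7650.845 = 759.855
b = Sxy/Sxx = 330.5/180 = 1.836111
SSE = Syy − b·Sxy = 759.855 − 1.836111·330.5 = 153.020278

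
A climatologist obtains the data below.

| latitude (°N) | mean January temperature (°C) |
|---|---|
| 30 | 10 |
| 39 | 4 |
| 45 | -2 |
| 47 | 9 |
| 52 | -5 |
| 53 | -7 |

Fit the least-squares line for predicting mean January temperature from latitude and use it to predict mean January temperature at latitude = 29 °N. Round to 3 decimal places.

11.345

n = 6, Σx = 266, Σy = 9, Σxy = 158, Σx² = 12168
Sxx = Σx² − (Σx)²/n = 12168 − 11792.666667 = 375.333333
Sxy = Σxy − (Σx)(Σy)/n = 158 − 399 = -241
b = Sxy/Sxx = -241/375.333333 = -0.642096
a = ȳ − b·x̄ = 1.5 − (-0.642096)·44.333333 = 29.966252
ŷ(29) = a + b·29 = 29.966252 + (-0.642096)·29 = 11.345471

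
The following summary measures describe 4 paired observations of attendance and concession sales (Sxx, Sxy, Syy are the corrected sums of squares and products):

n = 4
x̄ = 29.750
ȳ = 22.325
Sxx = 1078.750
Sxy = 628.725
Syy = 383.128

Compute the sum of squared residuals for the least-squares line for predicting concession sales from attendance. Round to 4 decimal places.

16.6899

b = Sxy/Sxx = 628.725/1078.75 = 0.582827
SSE = Syy − b·Sxy = 383.128 − 0.582827·628.725 = 16.689877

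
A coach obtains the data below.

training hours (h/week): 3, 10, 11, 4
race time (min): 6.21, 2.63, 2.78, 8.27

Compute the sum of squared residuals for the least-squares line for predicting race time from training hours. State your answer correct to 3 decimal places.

3.923

n = 4, Σx = 28, Σy = 19.89, Σxy = 108.59, Σx² = 246, Σy² = 121.6023
Sxx = Σx² − (Σx)²/n = 246 − 196 = 50
Sxy = Σxy − (Σx)(Σy)/n = 108.59 − 139.23 = -30.64
Syy = Σy² − (Σy)²/n = 121.6023 − 98.903025 = 22.699275
b = Sxy/Sxx = -30.64/50 = -0.6128
SSE = Syy − b·Sxy = 22.699275 − (-0.6128)·(-30.64) = 3.923083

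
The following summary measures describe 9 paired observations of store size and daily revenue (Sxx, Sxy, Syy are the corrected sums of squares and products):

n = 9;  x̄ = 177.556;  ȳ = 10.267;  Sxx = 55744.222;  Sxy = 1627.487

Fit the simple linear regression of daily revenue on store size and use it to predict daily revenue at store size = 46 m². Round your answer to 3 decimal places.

b = Sxy/Sxx = 1627.487/55744.222 = 0.029196
a = ȳ − b·x̄ = 10.267 − 0.029196·177.556 = 5.083143
ŷ(46) = a + b·46 = 5.083143 + 0.029196·46 = 6.426141

6.426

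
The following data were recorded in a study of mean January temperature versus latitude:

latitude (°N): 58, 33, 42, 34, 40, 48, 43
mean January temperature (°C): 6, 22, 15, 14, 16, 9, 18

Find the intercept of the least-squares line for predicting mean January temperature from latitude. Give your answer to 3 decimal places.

36.664

n = 7, Σx = 298, Σy = 100, Σxy = 4026, Σx² = 13126
Sxx = Σx² − (Σx)²/n = 13126 − 12686.285714 = 439.714286
Sxy = Σxy − (Σx)(Σy)/n = 4026 − 4257.142857 = -231.142857
b = Sxy/Sxx = -231.142857/439.714286 = -0.525666
a = ȳ − b·x̄ = 14.285714 − (-0.525666)·42.571429 = 36.664068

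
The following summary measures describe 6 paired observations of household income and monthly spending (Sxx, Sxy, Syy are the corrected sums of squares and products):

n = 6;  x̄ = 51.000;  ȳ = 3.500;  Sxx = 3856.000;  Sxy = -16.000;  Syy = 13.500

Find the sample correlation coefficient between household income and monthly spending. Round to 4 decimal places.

-0.0701

r = Sxy/√(Sxx·Syy) = -16/√(52056) = -16/228.157840 = -0.070127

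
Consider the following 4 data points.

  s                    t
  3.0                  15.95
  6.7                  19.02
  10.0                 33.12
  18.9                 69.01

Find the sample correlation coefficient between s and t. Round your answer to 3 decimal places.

n = 4, Σx = 38.6, Σy = 137.1, Σxy = 1810.773, Σx² = 511.1, Σy² = 6475.4774
Sxx = Σx² − (Σx)²/n = 511.1 − 372.49 = 138.61
Sxy = Σxy − (Σx)(Σy)/n = 1810.773 − 1323.015 = 487.758
Syy = Σy² − (Σy)²/n = 6475.4774 − 4699.1025 = 1776.3749
r = Sxy/√(Sxx·Syy) = 487.758/√(246223.324889) = 487.758/496.208953 = 0.982969

0.983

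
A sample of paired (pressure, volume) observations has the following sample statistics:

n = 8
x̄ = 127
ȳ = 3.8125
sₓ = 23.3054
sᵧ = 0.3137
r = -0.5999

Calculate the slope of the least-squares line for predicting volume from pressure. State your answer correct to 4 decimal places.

-0.0081

b = r · sᵧ/sₓ = -0.5999 · 0.3137/23.3054 = -0.008075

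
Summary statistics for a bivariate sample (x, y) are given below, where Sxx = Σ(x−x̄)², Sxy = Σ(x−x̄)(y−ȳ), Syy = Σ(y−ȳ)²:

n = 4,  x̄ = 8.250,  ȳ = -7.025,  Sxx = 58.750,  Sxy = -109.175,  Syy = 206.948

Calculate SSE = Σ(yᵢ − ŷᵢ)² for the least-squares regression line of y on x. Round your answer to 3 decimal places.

b = Sxy/Sxx = -109.175/58.75 = -1.858298
SSE = Syy − b·Sxy = 206.948 − (-1.858298)·(-109.175) = 4.068330

4.068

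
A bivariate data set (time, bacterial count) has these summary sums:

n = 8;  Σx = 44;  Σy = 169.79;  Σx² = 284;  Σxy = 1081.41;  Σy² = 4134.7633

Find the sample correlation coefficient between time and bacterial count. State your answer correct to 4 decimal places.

0.9880

Sxx = Σx² − (Σx)²/n = 284 − 242 = 42
Sxy = Σxy − (Σx)(Σy)/n = 1081.41 − 933.845 = 147.565
Syy = Σy² − (Σy)²/n = 4134.7633 − 3603.580513 = 531.182788
r = Sxy/√(Sxx·Syy) = 147.565/√(22309.677075) = 147.565/149.364243 = 0.987954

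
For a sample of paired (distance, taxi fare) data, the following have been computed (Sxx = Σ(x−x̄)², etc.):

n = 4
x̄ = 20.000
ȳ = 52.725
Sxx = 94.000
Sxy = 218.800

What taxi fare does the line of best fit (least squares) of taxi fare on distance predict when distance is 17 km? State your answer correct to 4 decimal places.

45.7420

b = Sxy/Sxx = 218.8/94 = 2.327660
a = ȳ − b·x̄ = 52.725 − 2.327660·20 = 6.171809
ŷ(17) = a + b·17 = 6.171809 + 2.327660·17 = 45.742021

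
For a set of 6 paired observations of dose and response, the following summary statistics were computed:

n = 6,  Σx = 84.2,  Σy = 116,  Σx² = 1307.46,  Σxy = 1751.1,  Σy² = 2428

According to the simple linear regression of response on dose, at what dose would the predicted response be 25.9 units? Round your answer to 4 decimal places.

20.7396

Sxx = Σx² − (Σx)²/n = 1307.46 − 1181.606667 = 125.853333
Sxy = Σxy − (Σx)(Σy)/n = 1751.1 − 1627.866667 = 123.233333
b = Sxy/Sxx = 123.233333/125.853333 = 0.979182
a = ȳ − b·x̄ = 19.333333 − 0.979182·14.033333 = 5.592144
Set a + b·x = 25.9: x = (25.9 − 5.592144) / 0.979182 = 20.739610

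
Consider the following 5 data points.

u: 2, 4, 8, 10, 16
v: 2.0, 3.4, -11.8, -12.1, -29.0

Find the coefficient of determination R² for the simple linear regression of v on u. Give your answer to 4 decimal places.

n = 5, Σx = 40, Σy = -47.5, Σxy = -661.8, Σx² = 440, Σy² = 1142.21
Sxx = Σx² − (Σx)²/n = 440 − 320 = 120
Sxy = Σxy − (Σx)(Σy)/n = -661.8 − (-380) = -281.8
Syy = Σy² − (Σy)²/n = 1142.21 − 451.25 = 690.96
R² = Sxy²/(Sxx·Syy) = (-281.8)²/(120·690.96) = 0.957740

0.9577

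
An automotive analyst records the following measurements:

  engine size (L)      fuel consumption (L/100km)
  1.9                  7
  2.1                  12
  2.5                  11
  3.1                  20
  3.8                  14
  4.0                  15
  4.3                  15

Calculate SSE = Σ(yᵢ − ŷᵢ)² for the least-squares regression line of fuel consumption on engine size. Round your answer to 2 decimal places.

60.80

n = 7, Σx = 21.7, Σy = 94, Σxy = 305.7, Σx² = 72.81, Σy² = 1360
Sxx = Σx² − (Σx)²/n = 72.81 − 67.27 = 5.54
Sxy = Σxy − (Σx)(Σy)/n = 305.7 − 291.4 = 14.3
Syy = Σy² − (Σy)²/n = 1360 − 1262.285714 = 97.714286
b = Sxy/Sxx = 14.3/5.54 = 2.581227
SSE = Syy − b·Sxy = 97.714286 − 2.581227·14.3 = 60.802733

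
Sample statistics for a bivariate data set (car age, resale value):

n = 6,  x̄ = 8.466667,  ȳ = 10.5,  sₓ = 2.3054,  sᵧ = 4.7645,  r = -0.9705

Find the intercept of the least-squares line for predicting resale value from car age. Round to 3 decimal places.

27.482

b = r · sᵧ/sₓ = -0.9705 · 4.7645/2.3054 = -2.005703
a = ȳ − b·x̄ = 10.5 − (-2.005703)·8.466667 = 27.481618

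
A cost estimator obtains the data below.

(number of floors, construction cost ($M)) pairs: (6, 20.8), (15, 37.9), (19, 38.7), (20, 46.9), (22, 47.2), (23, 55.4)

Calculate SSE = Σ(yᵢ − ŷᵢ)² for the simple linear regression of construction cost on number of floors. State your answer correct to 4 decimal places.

n = 6, Σx = 105, Σy = 246.9, Σxy = 4679.2, Σx² = 2035, Σy² = 10863.35
Sxx = Σx² − (Σx)²/n = 2035 − 1837.5 = 197.5
Sxy = Σxy − (Σx)(Σy)/n = 4679.2 − 4320.75 = 358.45
Syy = Σy² − (Σy)²/n = 10863.35 − 10159.935 = 703.415
b = Sxy/Sxx = 358.45/197.5 = 1.814937
SSE = Syy − b·Sxy = 703.415 − 1.814937·358.45 = 52.850937

52.8509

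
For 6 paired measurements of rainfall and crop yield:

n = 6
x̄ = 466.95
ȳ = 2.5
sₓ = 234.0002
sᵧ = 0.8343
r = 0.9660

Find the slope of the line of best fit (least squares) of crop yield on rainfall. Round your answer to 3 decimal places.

b = r · sᵧ/sₓ = 0.966 · 0.8343/234.0002 = 0.003444

0.003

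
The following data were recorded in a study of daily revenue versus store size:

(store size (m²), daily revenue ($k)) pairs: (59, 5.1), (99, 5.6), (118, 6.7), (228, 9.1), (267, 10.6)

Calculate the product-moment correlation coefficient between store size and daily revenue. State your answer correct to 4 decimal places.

n = 5, Σx = 771, Σy = 37.1, Σxy = 6550.9, Σx² = 150479, Σy² = 297.43
Sxx = Σx² − (Σx)²/n = 150479 − 118888.2 = 31590.8
Sxy = Σxy − (Σx)(Σy)/n = 6550.9 − 5720.82 = 830.08
Syy = Σy² − (Σy)²/n = 297.43 − 275.282 = 22.148
r = Sxy/√(Sxx·Syy) = 830.08/√(699673.0384) = 830.08/836.464607 = 0.992367

0.9924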